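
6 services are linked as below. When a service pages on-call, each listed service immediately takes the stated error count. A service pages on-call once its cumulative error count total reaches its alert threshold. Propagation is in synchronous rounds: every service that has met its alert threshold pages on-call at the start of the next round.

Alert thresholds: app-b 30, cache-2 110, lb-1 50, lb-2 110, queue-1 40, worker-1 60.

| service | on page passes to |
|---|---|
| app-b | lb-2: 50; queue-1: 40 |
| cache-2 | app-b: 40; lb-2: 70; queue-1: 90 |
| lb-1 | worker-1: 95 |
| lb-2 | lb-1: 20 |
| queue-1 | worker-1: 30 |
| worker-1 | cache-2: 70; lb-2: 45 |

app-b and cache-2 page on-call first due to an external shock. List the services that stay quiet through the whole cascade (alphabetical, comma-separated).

lb-1, worker-1

Round 1 — app-b, cache-2 page on-call (initial).
  lb-2: +50+70 → 120 ≥ 110
  queue-1: +40+90 → 130 ≥ 40
Round 2 — lb-2, queue-1 page on-call.
  lb-1: +20 → 20 < 50
  worker-1: +30 → 30 < 60
No further pages.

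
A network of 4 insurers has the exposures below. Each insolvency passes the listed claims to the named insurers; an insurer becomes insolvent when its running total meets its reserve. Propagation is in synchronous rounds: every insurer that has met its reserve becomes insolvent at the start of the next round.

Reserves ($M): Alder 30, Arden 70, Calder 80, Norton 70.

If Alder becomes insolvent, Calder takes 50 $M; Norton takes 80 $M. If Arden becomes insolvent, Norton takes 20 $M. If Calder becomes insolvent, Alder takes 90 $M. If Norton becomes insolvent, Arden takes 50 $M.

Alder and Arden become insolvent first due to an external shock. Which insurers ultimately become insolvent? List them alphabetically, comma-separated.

Round 1 — Alder, Arden become insolvent (initial).
  Calder: +50 → 50 < 80
  Norton: +80+20 → 100 ≥ 70
Round 2 — Norton becomes insolvent.
No further insolvencies.

Alder, Arden, Norton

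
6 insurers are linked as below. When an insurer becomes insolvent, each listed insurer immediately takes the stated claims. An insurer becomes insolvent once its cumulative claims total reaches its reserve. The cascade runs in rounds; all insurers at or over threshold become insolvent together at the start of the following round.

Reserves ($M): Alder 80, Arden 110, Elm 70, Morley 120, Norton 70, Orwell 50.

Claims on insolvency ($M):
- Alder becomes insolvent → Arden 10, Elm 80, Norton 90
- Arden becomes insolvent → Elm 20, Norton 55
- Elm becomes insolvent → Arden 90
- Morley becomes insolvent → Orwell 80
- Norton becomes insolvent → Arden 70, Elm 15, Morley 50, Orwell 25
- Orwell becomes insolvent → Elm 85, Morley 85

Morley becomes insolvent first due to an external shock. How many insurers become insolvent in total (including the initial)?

Round 1 — Morley becomes insolvent (initial).
  Orwell: +80 → 80 ≥ 50
Round 2 — Orwell becomes insolvent.
  Elm: +85 → 85 ≥ 70
Round 3 — Elm becomes insolvent.
  Arden: +90 → 90 < 110
No further insolvencies.

3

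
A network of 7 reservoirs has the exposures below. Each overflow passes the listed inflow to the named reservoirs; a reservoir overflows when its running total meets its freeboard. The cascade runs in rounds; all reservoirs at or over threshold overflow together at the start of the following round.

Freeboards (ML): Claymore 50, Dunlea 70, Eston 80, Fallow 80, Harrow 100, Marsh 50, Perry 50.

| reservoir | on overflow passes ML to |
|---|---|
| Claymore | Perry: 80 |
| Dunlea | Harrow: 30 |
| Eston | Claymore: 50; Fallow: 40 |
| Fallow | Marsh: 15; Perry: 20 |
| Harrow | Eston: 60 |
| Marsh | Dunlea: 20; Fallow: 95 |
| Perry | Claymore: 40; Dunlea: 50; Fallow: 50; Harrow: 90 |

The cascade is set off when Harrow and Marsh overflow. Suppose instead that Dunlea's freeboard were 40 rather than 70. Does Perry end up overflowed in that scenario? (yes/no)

no

With Dunlea's freeboard at 40:
Round 1 — Harrow, Marsh overflow (initial).
  Dunlea: +20 → 20 < 40
  Eston: +60 → 60 < 80
  Fallow: +95 → 95 ≥ 80
Round 2 — Fallow overflows.
  Perry: +20 → 20 < 50
No further overflows.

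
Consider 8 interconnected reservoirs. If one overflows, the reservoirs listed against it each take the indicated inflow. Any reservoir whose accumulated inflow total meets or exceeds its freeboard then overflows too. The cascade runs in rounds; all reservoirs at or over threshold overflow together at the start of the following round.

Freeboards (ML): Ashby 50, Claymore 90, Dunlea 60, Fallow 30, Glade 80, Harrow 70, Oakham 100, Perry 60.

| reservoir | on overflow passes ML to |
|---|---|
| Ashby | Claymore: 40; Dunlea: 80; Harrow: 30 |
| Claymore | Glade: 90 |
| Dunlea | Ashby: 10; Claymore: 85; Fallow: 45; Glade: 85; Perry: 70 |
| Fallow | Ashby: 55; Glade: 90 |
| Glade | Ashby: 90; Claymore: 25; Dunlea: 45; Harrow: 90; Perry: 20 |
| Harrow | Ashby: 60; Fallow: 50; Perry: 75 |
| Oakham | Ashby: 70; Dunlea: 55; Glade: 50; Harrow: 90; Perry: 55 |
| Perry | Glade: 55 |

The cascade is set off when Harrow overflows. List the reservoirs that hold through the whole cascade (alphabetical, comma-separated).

Round 1 — Harrow overflows (initial).
  Ashby: +60 → 60 ≥ 50
  Fallow: +50 → 50 ≥ 30
  Perry: +75 → 75 ≥ 60
Round 2 — Ashby, Fallow, Perry overflow.
  Claymore: +40 → 40 < 90
  Dunlea: +80 → 80 ≥ 60
  Glade: +90+55 → 145 ≥ 80
Round 3 — Dunlea, Glade overflow.
  Claymore: +85+25 → 150 ≥ 90
Round 4 — Claymore overflows.
No further overflows.

Oakham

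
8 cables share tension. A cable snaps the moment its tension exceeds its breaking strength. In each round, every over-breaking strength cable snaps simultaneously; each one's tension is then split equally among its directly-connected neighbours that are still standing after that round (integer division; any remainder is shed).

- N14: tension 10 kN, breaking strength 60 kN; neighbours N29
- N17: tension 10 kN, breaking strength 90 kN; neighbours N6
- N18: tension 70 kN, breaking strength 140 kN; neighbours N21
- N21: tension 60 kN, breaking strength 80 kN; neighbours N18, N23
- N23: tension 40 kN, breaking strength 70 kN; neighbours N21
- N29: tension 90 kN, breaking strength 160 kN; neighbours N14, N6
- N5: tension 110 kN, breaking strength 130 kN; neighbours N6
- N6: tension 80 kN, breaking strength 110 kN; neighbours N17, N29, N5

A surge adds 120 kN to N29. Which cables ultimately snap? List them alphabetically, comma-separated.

N14, N17, N29, N5, N6

Round 1 — N29 at 210 > 160. N29 snaps.
  N29 sheds 210 kN to N14, N6: 105 each.
    N14: 10+105 = 115 > 60
    N6: 80+105 = 185 > 110
Round 2 — N14, N6 snap.
  N14 sheds 115 kN: no online neighbours, lost.
  N6 sheds 185 kN to N17, N5: 92 each (1 lost).
    N17: 10+92 = 102 > 90
    N5: 110+92 = 202 > 130
Round 3 — N17, N5 snap.
  N17 sheds 102 kN: no online neighbours, lost.
  N5 sheds 202 kN: no online neighbours, lost.
No further breaks.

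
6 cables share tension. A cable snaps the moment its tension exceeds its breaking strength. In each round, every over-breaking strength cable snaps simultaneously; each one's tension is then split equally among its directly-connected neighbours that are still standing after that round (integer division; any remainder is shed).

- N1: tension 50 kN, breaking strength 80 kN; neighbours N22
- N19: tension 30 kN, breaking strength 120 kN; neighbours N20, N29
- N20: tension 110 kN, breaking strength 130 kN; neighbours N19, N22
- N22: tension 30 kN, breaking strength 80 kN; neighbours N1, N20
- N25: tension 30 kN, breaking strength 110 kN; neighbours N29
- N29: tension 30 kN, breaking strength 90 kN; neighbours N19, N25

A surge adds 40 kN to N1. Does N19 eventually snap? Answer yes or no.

yes

Round 1 — N1 at 90 > 80. N1 snaps.
  N1 sheds 90 kN to N22: 90 each.
    N22: 30+90 = 120 > 80
Round 2 — N22 snaps.
  N22 sheds 120 kN to N20: 120 each.
    N20: 110+120 = 230 > 130
Round 3 — N20 snaps.
  N20 sheds 230 kN to N19: 230 each.
    N19: 30+230 = 260 > 120
Round 4 — N19 snaps.
  N19 sheds 260 kN to N29: 260 each.
    N29: 30+260 = 290 > 90
Round 5 — N29 snaps.
  N29 sheds 290 kN to N25: 290 each.
    N25: 30+290 = 320 > 110
Round 6 — N25 snaps.
  N25 sheds 320 kN: no online neighbours, lost.
No further breaks.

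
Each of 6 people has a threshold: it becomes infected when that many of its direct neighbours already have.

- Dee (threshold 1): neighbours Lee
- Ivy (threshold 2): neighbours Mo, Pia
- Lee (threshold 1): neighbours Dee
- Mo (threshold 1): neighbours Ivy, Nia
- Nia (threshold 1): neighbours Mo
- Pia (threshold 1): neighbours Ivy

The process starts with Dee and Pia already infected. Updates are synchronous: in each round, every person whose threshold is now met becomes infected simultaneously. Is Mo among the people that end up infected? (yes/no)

no

Round 1 — Dee, Pia become infected (initial).
Round 2 — checking thresholds:
  Ivy: 1 of 2 neighbours < 2, not yet.
  Lee: 1 of 1 neighbours ≥ 1, becomes infected.
Round 3 — no new infections; cascade stops.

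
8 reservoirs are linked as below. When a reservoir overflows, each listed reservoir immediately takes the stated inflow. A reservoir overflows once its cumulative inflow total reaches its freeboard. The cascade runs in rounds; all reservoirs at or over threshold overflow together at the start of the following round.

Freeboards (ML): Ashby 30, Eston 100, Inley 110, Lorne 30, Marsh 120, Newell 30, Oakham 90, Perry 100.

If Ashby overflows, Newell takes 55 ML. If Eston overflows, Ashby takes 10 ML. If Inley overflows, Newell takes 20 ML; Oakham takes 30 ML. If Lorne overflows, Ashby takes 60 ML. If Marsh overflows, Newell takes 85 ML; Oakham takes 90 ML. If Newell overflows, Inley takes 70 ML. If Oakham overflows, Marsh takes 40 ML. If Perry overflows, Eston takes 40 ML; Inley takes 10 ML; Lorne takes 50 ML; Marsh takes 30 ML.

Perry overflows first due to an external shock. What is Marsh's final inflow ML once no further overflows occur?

30

Round 1 — Perry overflows (initial).
  Eston: +40 → 40 < 100
  Inley: +10 → 10 < 110
  Lorne: +50 → 50 ≥ 30
  Marsh: +30 → 30 < 120
Round 2 — Lorne overflows.
  Ashby: +60 → 60 ≥ 30
Round 3 — Ashby overflows.
  Newell: +55 → 55 ≥ 30
Round 4 — Newell overflows.
  Inley: +70 → 80 < 110
No further overflows.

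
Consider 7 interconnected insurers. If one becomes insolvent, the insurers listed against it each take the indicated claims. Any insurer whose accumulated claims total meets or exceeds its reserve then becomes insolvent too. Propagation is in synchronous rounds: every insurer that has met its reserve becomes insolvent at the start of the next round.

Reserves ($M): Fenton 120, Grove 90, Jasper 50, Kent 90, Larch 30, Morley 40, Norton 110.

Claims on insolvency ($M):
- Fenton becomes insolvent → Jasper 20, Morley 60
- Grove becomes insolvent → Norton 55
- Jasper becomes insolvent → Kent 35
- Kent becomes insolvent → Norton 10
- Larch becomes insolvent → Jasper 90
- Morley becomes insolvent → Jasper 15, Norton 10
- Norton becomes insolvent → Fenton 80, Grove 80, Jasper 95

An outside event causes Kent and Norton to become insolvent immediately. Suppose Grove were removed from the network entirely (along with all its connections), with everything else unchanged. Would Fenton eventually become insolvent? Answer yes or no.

With Grove removed:
Round 1 — Kent, Norton become insolvent (initial).
  Fenton: +80 → 80 < 120
  Jasper: +95 → 95 ≥ 50
Round 2 — Jasper becomes insolvent.
No further insolvencies.

no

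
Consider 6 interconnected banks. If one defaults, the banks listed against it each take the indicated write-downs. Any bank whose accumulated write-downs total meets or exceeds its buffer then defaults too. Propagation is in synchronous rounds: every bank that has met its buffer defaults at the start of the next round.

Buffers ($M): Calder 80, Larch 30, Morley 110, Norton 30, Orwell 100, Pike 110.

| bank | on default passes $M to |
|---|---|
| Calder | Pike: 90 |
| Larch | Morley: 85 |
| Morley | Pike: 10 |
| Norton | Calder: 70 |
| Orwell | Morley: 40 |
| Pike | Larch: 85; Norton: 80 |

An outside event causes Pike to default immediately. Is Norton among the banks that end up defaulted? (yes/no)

Round 1 — Pike defaults (initial).
  Larch: +85 → 85 ≥ 30
  Norton: +80 → 80 ≥ 30
Round 2 — Larch, Norton default.
  Calder: +70 → 70 < 80
  Morley: +85 → 85 < 110
No further defaults.

yes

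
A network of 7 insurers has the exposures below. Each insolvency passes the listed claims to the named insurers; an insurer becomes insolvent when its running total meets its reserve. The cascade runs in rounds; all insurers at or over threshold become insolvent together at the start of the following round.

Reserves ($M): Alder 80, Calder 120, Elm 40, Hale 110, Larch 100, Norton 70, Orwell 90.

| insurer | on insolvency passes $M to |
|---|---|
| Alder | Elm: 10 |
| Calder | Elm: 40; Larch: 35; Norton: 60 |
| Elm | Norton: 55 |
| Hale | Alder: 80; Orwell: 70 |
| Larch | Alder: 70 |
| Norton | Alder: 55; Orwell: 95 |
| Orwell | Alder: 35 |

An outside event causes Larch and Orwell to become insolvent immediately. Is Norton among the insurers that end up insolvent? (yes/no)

Round 1 — Larch, Orwell become insolvent (initial).
  Alder: +70+35 → 105 ≥ 80
Round 2 — Alder becomes insolvent.
  Elm: +10 → 10 < 40
No further insolvencies.

no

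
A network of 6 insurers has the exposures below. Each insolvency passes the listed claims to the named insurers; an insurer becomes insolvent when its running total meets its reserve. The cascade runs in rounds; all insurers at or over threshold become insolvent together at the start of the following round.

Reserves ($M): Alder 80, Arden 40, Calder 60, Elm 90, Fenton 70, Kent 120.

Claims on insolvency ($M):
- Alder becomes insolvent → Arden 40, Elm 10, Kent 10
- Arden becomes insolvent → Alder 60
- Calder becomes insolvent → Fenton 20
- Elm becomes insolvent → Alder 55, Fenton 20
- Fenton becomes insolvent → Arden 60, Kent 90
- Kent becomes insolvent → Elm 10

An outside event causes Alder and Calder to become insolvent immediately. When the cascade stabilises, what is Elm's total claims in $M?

Round 1 — Alder, Calder become insolvent (initial).
  Arden: +40 → 40 ≥ 40
  Elm: +10 → 10 < 90
  Fenton: +20 → 20 < 70
  Kent: +10 → 10 < 120
Round 2 — Arden becomes insolvent.
No further insolvencies.

10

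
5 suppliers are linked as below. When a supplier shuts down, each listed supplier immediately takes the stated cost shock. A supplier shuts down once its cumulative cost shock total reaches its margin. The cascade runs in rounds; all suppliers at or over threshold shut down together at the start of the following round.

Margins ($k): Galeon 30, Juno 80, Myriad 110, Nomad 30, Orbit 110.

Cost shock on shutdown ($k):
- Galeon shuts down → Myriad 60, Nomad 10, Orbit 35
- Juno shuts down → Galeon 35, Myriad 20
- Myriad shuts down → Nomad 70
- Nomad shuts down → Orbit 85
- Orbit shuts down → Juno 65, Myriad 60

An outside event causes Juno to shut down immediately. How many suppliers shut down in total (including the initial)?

2

Round 1 — Juno shuts down (initial).
  Galeon: +35 → 35 ≥ 30
  Myriad: +20 → 20 < 110
Round 2 — Galeon shuts down.
  Myriad: +60 → 80 < 110
  Nomad: +10 → 10 < 30
  Orbit: +35 → 35 < 110
No further shutdowns.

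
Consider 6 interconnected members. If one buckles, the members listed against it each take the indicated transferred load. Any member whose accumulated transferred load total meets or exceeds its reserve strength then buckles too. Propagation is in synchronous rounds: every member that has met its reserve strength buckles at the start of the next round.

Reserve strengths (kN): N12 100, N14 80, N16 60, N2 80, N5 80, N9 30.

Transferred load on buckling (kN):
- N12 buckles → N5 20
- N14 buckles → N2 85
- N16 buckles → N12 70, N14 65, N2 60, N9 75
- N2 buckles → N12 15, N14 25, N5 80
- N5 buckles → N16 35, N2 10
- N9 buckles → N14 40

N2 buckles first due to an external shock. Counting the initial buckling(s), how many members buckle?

Round 1 — N2 buckles (initial).
  N12: +15 → 15 < 100
  N14: +25 → 25 < 80
  N5: +80 → 80 ≥ 80
Round 2 — N5 buckles.
  N16: +35 → 35 < 60
No further bucklings.

2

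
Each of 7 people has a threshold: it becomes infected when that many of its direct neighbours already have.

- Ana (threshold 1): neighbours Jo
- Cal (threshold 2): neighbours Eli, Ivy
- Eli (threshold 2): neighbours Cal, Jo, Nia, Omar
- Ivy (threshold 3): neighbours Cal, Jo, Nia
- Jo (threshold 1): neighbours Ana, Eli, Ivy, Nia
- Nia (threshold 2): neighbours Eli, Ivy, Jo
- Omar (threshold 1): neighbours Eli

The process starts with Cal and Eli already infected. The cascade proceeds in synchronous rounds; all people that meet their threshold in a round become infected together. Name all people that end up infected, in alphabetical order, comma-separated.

Round 1 — Cal, Eli become infected (initial).
Round 2 — checking thresholds:
  Ivy: 1 of 3 neighbours < 3, below threshold.
  Jo: 1 of 4 neighbours ≥ 1, becomes infected.
  Nia: 1 of 3 neighbours < 2, below threshold.
  Omar: 1 of 1 neighbours ≥ 1, becomes infected.
Round 3 — checking thresholds:
  Ana: 1 of 1 neighbours ≥ 1, becomes infected.
  Ivy: 2 of 3 neighbours < 3, below threshold.
  Nia: 2 of 3 neighbours ≥ 2, becomes infected.
Round 4 — checking thresholds:
  Ivy: 3 of 3 neighbours ≥ 3, becomes infected.
Round 5 — no new infections; cascade stops.

Ana, Cal, Eli, Ivy, Jo, Nia, Omar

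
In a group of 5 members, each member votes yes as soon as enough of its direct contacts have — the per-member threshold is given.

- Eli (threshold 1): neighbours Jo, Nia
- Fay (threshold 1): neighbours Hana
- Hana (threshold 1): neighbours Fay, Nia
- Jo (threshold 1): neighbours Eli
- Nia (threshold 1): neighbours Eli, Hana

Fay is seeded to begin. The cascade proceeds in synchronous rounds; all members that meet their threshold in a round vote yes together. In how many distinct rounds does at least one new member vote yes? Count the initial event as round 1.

5

Round 1 — Fay votes yes (initial).
Round 2 — checking thresholds:
  Hana: 1 of 2 neighbours ≥ 1, votes yes.
Round 3 — checking thresholds:
  Nia: 1 of 2 neighbours ≥ 1, votes yes.
Round 4 — checking thresholds:
  Eli: 1 of 2 neighbours ≥ 1, votes yes.
Round 5 — checking thresholds:
  Jo: 1 of 1 neighbours ≥ 1, votes yes.
Round 6 — no new yes votes; cascade stops.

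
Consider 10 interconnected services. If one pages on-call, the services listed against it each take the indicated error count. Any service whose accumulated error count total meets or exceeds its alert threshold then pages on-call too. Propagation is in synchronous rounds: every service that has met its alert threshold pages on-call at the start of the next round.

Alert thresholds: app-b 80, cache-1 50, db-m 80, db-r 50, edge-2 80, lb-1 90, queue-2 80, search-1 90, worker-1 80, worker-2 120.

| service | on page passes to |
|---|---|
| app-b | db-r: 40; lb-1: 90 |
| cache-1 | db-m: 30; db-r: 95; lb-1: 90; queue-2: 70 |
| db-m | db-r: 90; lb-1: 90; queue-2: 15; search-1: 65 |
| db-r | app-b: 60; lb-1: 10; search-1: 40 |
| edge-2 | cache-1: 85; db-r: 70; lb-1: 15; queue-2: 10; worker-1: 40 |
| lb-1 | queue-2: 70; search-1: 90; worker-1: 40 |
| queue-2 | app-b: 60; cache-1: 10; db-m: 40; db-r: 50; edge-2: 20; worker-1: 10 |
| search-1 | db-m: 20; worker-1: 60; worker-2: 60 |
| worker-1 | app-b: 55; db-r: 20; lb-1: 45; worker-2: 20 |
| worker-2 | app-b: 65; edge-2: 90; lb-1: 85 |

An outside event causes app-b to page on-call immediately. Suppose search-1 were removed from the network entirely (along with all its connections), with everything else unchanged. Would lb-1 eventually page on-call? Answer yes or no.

With search-1 removed:
Round 1 — app-b pages on-call (initial).
  db-r: +40 → 40 < 50
  lb-1: +90 → 90 ≥ 90
Round 2 — lb-1 pages on-call.
  queue-2: +70 → 70 < 80
  worker-1: +40 → 40 < 80
No further pages.

yes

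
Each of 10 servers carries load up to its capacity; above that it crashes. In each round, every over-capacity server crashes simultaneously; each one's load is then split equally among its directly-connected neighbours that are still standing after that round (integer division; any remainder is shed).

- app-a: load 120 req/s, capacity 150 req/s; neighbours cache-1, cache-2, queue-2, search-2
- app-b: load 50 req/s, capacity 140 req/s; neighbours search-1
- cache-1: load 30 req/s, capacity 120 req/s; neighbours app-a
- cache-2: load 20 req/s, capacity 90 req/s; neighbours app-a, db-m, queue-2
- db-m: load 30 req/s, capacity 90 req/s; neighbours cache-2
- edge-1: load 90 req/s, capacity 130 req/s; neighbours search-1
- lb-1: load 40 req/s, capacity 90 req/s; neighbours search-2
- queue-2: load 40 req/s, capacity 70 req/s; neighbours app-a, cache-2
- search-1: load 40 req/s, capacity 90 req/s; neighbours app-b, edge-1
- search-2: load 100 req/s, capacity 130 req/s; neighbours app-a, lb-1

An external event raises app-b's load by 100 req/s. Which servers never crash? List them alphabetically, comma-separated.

Round 1 — app-b at 150 > 140. app-b crashes.
  app-b sheds 150 req/s to search-1: 150 each.
    search-1: 40+150 = 190 > 90
Round 2 — search-1 crashes.
  search-1 sheds 190 req/s to edge-1: 190 each.
    edge-1: 90+190 = 280 > 130
Round 3 — edge-1 crashes.
  edge-1 sheds 280 req/s: no online neighbours, lost.
No further crashes.

app-a, cache-1, cache-2, db-m, lb-1, queue-2, search-2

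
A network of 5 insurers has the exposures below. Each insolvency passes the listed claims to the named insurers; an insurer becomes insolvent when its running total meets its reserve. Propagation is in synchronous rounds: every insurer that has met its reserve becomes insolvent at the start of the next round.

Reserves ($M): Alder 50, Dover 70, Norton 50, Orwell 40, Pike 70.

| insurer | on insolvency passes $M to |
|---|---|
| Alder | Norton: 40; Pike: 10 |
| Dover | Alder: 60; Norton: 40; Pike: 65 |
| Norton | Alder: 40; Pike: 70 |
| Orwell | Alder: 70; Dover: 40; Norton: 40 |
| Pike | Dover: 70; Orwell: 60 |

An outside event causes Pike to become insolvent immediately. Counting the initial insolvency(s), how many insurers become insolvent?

5

Round 1 — Pike becomes insolvent (initial).
  Dover: +70 → 70 ≥ 70
  Orwell: +60 → 60 ≥ 40
Round 2 — Dover, Orwell become insolvent.
  Alder: +60+70 → 130 ≥ 50
  Norton: +40+40 → 80 ≥ 50
Round 3 — Alder, Norton become insolvent.
No further insolvencies.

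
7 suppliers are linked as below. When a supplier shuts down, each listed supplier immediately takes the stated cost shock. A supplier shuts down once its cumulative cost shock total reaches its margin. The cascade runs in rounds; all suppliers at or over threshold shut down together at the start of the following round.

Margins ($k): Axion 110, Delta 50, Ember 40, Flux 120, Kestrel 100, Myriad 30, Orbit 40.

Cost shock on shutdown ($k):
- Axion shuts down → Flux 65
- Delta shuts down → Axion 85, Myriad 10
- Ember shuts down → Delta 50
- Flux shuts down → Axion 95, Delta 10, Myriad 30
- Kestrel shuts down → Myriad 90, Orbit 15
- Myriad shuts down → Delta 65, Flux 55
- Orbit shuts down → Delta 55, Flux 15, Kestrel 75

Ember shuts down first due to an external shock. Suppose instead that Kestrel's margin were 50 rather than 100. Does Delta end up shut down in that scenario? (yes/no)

With Kestrel's margin at 50:
Round 1 — Ember shuts down (initial).
  Delta: +50 → 50 ≥ 50
Round 2 — Delta shuts down.
  Axion: +85 → 85 < 110
  Myriad: +10 → 10 < 30
No further shutdowns.

yes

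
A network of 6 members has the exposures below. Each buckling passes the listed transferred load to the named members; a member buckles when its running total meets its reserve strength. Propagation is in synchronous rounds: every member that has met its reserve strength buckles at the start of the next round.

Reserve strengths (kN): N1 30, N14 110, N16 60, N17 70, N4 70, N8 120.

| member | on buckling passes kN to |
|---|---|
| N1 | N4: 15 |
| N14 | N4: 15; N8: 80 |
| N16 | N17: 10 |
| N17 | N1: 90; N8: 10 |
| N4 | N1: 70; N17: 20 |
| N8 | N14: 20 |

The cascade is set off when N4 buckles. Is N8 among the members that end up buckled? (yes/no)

Round 1 — N4 buckles (initial).
  N1: +70 → 70 ≥ 30
  N17: +20 → 20 < 70
Round 2 — N1 buckles.
No further bucklings.

no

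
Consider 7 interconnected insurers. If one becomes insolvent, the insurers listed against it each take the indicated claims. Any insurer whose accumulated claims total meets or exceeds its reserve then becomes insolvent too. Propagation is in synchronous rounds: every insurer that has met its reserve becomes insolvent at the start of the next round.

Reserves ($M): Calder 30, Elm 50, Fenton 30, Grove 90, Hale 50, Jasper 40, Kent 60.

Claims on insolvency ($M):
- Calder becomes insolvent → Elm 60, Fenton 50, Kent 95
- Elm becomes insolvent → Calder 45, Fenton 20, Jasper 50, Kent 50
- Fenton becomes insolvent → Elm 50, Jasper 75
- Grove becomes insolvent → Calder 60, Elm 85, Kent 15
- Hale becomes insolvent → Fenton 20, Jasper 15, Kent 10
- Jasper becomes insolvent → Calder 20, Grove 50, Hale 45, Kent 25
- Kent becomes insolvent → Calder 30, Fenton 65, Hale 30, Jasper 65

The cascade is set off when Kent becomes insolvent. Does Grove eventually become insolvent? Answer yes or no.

no

Round 1 — Kent becomes insolvent (initial).
  Calder: +30 → 30 ≥ 30
  Fenton: +65 → 65 ≥ 30
  Hale: +30 → 30 < 50
  Jasper: +65 → 65 ≥ 40
Round 2 — Calder, Fenton, Jasper become insolvent.
  Elm: +60+50 → 110 ≥ 50
  Grove: +50 → 50 < 90
  Hale: +45 → 75 ≥ 50
Round 3 — Elm, Hale become insolvent.
No further insolvencies.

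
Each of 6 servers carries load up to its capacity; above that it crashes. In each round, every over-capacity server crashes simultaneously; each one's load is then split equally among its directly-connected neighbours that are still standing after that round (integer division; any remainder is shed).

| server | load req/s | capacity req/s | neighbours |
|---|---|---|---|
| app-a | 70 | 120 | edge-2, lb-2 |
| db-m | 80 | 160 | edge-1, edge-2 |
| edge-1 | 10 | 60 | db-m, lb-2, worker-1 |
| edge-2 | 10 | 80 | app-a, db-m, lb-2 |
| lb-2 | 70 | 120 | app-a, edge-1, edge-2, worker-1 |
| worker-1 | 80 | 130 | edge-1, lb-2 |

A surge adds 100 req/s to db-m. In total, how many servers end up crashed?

Round 1 — db-m at 180 > 160. db-m crashes.
  db-m sheds 180 req/s to edge-1, edge-2: 90 each.
    edge-1: 10+90 = 100 > 60
    edge-2: 10+90 = 100 > 80
Round 2 — edge-1, edge-2 crash.
  edge-1 sheds 100 req/s to lb-2, worker-1: 50 each.
    lb-2: 70+50 = 120 ≤ 120
    worker-1: 80+50 = 130 ≤ 130
  edge-2 sheds 100 req/s to app-a, lb-2: 50 each.
    app-a: 70+50 = 120 ≤ 120
    lb-2: 120+50 = 170 > 120
Round 3 — lb-2 crashes.
  lb-2 sheds 170 req/s to app-a, worker-1: 85 each.
    app-a: 120+85 = 205 > 120
    worker-1: 130+85 = 215 > 130
Round 4 — app-a, worker-1 crash.
  app-a sheds 205 req/s: no online neighbours, lost.
  worker-1 sheds 215 req/s: no online neighbours, lost.
No further crashes.

6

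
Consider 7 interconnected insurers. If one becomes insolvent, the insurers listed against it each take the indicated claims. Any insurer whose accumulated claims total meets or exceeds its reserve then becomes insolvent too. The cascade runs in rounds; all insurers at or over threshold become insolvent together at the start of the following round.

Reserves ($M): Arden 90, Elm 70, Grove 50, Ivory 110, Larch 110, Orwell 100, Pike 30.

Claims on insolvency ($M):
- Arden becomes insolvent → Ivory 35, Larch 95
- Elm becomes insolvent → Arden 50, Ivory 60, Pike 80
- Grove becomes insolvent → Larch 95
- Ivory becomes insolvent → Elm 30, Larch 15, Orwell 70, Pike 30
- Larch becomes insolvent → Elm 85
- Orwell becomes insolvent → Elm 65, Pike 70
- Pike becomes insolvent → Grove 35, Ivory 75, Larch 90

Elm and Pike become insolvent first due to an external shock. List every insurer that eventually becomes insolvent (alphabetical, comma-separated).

Round 1 — Elm, Pike become insolvent (initial).
  Arden: +50 → 50 < 90
  Grove: +35 → 35 < 50
  Ivory: +60+75 → 135 ≥ 110
  Larch: +90 → 90 < 110
Round 2 — Ivory becomes insolvent.
  Larch: +15 → 105 < 110
  Orwell: +70 → 70 < 100
No further insolvencies.

Elm, Ivory, Pike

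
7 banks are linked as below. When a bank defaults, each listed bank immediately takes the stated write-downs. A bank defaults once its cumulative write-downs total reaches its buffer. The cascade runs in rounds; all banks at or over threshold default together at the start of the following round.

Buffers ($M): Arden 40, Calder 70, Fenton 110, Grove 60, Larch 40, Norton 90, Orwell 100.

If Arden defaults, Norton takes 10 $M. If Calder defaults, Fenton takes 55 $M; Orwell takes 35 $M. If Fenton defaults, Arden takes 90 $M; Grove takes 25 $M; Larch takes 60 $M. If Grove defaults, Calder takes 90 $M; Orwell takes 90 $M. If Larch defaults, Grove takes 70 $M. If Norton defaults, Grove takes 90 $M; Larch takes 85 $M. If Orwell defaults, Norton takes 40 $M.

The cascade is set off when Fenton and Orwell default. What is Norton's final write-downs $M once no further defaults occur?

Round 1 — Fenton, Orwell default (initial).
  Arden: +90 → 90 ≥ 40
  Grove: +25 → 25 < 60
  Larch: +60 → 60 ≥ 40
  Norton: +40 → 40 < 90
Round 2 — Arden, Larch default.
  Grove: +70 → 95 ≥ 60
  Norton: +10 → 50 < 90
Round 3 — Grove defaults.
  Calder: +90 → 90 ≥ 70
Round 4 — Calder defaults.
No further defaults.

50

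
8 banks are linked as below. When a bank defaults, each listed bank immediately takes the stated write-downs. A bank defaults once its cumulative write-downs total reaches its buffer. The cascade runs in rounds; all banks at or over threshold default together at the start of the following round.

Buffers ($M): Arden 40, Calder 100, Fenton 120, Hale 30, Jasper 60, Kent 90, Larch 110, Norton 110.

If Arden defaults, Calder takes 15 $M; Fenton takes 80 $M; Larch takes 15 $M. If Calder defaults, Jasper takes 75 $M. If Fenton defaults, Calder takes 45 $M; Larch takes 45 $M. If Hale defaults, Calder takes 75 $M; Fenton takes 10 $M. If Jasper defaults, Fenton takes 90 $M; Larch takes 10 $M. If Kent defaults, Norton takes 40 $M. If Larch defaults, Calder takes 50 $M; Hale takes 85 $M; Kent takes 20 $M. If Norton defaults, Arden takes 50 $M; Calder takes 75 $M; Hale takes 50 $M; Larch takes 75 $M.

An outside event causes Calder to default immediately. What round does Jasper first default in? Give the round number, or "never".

2

Round 1 — Calder defaults (initial).
  Jasper: +75 → 75 ≥ 60
Round 2 — Jasper defaults.
  Fenton: +90 → 90 < 120
  Larch: +10 → 10 < 110
No further defaults.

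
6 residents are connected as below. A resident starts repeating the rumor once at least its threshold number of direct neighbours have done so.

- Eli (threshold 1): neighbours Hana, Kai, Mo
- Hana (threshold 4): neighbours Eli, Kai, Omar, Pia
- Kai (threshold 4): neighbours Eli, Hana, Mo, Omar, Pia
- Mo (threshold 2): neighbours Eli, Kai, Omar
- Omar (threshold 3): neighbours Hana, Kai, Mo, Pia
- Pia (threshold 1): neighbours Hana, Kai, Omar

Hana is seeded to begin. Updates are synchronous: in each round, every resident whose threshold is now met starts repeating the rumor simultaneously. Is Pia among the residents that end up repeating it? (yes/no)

Round 1 — Hana starts repeating the rumor (initial).
Round 2 — checking thresholds:
  Eli: 1 of 3 neighbours ≥ 1, starts repeating the rumor.
  Kai: 1 of 5 neighbours < 4, not yet.
  Omar: 1 of 4 neighbours < 3, not yet.
  Pia: 1 of 3 neighbours ≥ 1, starts repeating the rumor.
Round 3 — no new spreads; cascade stops.

yes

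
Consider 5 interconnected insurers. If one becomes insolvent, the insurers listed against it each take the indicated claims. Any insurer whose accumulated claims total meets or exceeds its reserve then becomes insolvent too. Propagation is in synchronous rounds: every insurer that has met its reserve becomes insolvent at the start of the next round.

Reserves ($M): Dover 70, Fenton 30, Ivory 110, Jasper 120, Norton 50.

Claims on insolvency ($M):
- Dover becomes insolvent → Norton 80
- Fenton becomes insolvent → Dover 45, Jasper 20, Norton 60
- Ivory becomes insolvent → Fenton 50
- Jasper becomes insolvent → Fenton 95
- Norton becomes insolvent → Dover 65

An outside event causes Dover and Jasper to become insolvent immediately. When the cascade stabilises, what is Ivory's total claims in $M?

Round 1 — Dover, Jasper become insolvent (initial).
  Fenton: +95 → 95 ≥ 30
  Norton: +80 → 80 ≥ 50
Round 2 — Fenton, Norton become insolvent.
No further insolvencies.

0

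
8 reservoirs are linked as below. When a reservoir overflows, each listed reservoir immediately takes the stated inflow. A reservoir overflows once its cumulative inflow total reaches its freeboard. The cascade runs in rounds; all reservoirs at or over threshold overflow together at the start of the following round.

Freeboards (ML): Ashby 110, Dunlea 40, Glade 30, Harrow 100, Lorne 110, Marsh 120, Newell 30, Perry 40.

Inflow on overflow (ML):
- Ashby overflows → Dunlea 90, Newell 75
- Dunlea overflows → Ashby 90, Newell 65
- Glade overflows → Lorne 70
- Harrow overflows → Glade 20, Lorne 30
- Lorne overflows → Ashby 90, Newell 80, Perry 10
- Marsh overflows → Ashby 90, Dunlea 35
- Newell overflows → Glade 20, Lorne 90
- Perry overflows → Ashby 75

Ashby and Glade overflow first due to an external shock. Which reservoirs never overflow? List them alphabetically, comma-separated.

Harrow, Marsh, Perry

Round 1 — Ashby, Glade overflow (initial).
  Dunlea: +90 → 90 ≥ 40
  Lorne: +70 → 70 < 110
  Newell: +75 → 75 ≥ 30
Round 2 — Dunlea, Newell overflow.
  Lorne: +90 → 160 ≥ 110
Round 3 — Lorne overflows.
  Perry: +10 → 10 < 40
No further overflows.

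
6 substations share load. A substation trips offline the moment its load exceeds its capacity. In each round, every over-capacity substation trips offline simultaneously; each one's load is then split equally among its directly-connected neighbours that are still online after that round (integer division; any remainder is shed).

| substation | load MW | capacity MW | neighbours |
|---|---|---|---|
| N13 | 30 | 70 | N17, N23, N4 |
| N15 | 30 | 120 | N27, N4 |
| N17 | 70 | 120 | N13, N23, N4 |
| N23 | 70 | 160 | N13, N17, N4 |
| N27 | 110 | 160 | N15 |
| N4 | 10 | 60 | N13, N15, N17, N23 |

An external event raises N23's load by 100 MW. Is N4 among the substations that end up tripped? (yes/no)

yes

Round 1 — N23 at 170 > 160. N23 trips offline.
  N23 sheds 170 MW to N13, N17, N4: 56 each (2 lost).
    N13: 30+56 = 86 > 70
    N17: 70+56 = 126 > 120
    N4: 10+56 = 66 > 60
Round 2 — N13, N17, N4 trip offline.
  N13 sheds 86 MW: no online neighbours, lost.
  N17 sheds 126 MW: no online neighbours, lost.
  N4 sheds 66 MW to N15: 66 each.
    N15: 30+66 = 96 ≤ 120
No further trips.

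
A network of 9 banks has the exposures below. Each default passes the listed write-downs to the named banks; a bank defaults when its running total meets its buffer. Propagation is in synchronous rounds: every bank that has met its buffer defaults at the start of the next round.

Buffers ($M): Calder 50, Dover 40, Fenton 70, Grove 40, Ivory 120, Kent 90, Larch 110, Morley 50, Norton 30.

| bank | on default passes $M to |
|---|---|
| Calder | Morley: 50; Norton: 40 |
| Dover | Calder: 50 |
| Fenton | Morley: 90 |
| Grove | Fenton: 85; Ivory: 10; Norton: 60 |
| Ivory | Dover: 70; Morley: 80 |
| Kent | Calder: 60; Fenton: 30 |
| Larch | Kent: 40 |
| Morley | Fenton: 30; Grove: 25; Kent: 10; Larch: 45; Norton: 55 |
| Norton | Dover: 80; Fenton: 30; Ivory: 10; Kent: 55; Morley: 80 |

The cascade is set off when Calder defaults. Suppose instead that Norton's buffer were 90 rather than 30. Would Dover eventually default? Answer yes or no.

yes

With Norton's buffer at 90:
Round 1 — Calder defaults (initial).
  Morley: +50 → 50 ≥ 50
  Norton: +40 → 40 < 90
Round 2 — Morley defaults.
  Fenton: +30 → 30 < 70
  Grove: +25 → 25 < 40
  Kent: +10 → 10 < 90
  Larch: +45 → 45 < 110
  Norton: +55 → 95 ≥ 90
Round 3 — Norton defaults.
  Dover: +80 → 80 ≥ 40
  Fenton: +30 → 60 < 70
  Ivory: +10 → 10 < 120
  Kent: +55 → 65 < 90
Round 4 — Dover defaults.
No further defaults.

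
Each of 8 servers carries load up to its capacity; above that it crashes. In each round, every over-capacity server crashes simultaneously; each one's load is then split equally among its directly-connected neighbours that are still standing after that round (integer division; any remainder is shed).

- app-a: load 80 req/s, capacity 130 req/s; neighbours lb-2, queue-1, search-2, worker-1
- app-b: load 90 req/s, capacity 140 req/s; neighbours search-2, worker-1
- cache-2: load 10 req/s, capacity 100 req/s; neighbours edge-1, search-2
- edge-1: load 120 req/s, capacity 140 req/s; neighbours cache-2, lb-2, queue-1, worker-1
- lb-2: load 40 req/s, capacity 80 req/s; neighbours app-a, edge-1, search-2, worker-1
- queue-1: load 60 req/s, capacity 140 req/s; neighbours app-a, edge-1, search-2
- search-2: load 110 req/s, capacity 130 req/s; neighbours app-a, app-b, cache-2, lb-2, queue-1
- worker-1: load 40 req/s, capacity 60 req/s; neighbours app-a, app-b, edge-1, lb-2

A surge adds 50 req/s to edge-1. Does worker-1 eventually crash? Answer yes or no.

Round 1 — edge-1 at 170 > 140. edge-1 crashes.
  edge-1 sheds 170 req/s to cache-2, lb-2, queue-1, worker-1: 42 each (2 lost).
    cache-2: 10+42 = 52 ≤ 100
    lb-2: 40+42 = 82 > 80
    queue-1: 60+42 = 102 ≤ 140
    worker-1: 40+42 = 82 > 60
Round 2 — lb-2, worker-1 crash.
  lb-2 sheds 82 req/s to app-a, search-2: 41 each.
    app-a: 80+41 = 121 ≤ 130
    search-2: 110+41 = 151 > 130
  worker-1 sheds 82 req/s to app-a, app-b: 41 each.
    app-a: 121+41 = 162 > 130
    app-b: 90+41 = 131 ≤ 140
Round 3 — app-a, search-2 crash.
  app-a sheds 162 req/s to queue-1: 162 each.
    queue-1: 102+162 = 264 > 140
  search-2 sheds 151 req/s to app-b, cache-2, queue-1: 50 each (1 lost).
    app-b: 131+50 = 181 > 140
    cache-2: 52+50 = 102 > 100
    queue-1: 264+50 = 314 > 140
Round 4 — app-b, cache-2, queue-1 crash.
  app-b sheds 181 req/s: no online neighbours, lost.
  cache-2 sheds 102 req/s: no online neighbours, lost.
  queue-1 sheds 314 req/s: no online neighbours, lost.
No further crashes.

yes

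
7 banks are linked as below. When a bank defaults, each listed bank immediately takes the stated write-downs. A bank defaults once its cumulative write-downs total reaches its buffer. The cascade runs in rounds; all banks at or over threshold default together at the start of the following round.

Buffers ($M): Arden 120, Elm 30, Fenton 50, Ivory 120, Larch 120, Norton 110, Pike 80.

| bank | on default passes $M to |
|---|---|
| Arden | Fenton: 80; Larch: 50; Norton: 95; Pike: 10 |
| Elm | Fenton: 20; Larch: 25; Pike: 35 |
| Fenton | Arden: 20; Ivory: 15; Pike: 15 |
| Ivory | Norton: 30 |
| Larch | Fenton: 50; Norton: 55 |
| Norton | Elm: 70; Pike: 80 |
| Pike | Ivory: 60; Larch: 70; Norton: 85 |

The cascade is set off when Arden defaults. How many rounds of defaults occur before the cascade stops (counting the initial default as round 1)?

2

Round 1 — Arden defaults (initial).
  Fenton: +80 → 80 ≥ 50
  Larch: +50 → 50 < 120
  Norton: +95 → 95 < 110
  Pike: +10 → 10 < 80
Round 2 — Fenton defaults.
  Ivory: +15 → 15 < 120
  Pike: +15 → 25 < 80
No further defaults.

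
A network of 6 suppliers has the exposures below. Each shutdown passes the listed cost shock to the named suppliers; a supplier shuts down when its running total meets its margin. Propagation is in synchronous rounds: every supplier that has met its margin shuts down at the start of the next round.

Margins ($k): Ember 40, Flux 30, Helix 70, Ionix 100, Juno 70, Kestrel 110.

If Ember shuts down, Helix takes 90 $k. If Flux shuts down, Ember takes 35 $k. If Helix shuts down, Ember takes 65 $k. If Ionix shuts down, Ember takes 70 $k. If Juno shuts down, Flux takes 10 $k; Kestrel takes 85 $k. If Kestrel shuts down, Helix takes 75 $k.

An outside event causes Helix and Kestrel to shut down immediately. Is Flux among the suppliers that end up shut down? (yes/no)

Round 1 — Helix, Kestrel shut down (initial).
  Ember: +65 → 65 ≥ 40
Round 2 — Ember shuts down.
No further shutdowns.

no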